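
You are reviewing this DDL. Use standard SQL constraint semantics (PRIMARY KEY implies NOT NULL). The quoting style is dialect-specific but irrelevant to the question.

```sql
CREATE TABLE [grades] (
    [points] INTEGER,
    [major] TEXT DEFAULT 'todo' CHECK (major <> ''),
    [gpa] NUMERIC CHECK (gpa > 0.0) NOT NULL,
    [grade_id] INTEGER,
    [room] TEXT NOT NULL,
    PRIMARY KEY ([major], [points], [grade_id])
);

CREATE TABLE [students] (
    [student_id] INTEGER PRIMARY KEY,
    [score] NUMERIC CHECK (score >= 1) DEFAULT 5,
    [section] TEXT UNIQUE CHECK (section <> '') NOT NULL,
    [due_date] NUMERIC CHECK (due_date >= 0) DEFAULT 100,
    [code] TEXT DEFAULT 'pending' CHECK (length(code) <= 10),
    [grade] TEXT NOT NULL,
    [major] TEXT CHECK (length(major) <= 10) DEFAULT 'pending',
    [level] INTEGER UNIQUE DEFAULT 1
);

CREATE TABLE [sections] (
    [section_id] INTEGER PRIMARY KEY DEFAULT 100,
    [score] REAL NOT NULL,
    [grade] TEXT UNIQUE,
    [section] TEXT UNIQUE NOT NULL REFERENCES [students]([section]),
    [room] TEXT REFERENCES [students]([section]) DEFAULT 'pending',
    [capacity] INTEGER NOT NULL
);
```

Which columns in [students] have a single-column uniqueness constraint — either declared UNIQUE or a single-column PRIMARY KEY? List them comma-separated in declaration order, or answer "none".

student_id, section, level

- student_id: single-column PRIMARY KEY → unique.
- score: no UNIQUE or single-column PK constraint.
- section: declared UNIQUE → unique.
- due_date: no UNIQUE or single-column PK constraint.
- code: no UNIQUE or single-column PK constraint.
- grade: no UNIQUE or single-column PK constraint.
- major: no UNIQUE or single-column PK constraint.
- level: declared UNIQUE → unique.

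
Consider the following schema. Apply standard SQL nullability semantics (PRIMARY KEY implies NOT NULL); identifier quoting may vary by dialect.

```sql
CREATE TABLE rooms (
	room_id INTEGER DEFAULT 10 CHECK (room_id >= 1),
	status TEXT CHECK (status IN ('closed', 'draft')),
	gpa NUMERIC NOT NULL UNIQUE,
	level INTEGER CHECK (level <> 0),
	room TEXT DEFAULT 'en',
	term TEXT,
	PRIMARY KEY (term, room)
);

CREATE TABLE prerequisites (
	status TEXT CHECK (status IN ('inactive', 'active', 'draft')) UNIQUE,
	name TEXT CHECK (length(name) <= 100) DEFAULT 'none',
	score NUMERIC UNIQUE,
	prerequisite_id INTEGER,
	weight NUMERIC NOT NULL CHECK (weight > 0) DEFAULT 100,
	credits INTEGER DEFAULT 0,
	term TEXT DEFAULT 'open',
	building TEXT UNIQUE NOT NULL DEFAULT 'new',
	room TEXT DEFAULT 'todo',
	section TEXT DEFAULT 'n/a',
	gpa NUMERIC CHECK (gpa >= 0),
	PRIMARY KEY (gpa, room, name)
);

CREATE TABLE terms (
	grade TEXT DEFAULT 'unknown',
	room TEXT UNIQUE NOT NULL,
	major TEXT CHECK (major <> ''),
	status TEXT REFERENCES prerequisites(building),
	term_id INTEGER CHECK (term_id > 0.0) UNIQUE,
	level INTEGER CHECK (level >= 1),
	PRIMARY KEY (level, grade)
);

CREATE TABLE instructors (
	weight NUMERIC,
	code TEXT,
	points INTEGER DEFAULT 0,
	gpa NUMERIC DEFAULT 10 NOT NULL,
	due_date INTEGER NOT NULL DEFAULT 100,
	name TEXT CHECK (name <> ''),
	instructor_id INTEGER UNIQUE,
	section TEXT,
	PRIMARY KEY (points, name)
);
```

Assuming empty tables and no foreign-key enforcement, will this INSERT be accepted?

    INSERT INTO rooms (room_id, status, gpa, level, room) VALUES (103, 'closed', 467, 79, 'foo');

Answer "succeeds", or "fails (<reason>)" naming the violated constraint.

fails (NOT NULL on term)

term is omitted from the column list and has no DEFAULT, so it would receive NULL.
But term is part of the PRIMARY KEY (implied NOT NULL).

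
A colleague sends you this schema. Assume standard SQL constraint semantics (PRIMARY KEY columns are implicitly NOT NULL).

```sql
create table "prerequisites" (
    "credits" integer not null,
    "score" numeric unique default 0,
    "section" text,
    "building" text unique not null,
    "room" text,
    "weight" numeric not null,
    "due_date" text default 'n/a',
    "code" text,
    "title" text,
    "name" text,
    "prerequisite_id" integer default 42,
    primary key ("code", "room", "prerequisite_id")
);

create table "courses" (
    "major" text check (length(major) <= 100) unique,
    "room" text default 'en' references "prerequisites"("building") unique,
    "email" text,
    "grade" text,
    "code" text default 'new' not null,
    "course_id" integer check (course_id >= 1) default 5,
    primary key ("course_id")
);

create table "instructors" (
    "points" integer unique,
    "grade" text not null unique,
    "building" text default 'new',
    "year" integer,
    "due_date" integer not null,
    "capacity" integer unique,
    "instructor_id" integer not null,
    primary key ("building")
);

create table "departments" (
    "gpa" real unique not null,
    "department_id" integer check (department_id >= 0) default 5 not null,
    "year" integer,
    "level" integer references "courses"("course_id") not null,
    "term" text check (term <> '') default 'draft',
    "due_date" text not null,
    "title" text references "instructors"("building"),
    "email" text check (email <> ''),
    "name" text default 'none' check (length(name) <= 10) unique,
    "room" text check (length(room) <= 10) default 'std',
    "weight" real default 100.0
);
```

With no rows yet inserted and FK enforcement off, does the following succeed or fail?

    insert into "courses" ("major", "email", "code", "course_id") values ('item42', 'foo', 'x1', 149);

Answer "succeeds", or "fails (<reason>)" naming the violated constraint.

NOT NULL columns: code is supplied; course_id is supplied.
CHECK constraints: 'item42' satisfies (length(major) <= 100); 149 satisfies (course_id >= 1).
No constraint is violated.

succeeds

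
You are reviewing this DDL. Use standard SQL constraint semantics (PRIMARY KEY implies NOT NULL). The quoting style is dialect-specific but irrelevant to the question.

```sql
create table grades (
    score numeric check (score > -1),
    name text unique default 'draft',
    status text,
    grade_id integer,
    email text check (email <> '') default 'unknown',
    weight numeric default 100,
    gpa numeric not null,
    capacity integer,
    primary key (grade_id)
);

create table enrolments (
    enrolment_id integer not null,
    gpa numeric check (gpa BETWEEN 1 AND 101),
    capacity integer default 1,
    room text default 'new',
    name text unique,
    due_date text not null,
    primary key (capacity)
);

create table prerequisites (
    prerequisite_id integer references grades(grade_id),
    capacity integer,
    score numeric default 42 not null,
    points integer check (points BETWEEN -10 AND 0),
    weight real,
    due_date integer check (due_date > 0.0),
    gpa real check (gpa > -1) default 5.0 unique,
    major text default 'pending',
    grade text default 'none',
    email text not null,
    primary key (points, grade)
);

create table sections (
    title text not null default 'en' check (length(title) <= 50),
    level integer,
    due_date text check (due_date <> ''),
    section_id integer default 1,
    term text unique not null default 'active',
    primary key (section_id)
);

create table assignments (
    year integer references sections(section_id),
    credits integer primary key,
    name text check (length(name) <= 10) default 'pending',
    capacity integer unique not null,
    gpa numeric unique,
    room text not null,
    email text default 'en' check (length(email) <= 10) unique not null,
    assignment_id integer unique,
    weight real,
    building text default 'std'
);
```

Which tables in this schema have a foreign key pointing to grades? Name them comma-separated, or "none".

- prerequisites.prerequisite_id references grades(grade_id).

prerequisites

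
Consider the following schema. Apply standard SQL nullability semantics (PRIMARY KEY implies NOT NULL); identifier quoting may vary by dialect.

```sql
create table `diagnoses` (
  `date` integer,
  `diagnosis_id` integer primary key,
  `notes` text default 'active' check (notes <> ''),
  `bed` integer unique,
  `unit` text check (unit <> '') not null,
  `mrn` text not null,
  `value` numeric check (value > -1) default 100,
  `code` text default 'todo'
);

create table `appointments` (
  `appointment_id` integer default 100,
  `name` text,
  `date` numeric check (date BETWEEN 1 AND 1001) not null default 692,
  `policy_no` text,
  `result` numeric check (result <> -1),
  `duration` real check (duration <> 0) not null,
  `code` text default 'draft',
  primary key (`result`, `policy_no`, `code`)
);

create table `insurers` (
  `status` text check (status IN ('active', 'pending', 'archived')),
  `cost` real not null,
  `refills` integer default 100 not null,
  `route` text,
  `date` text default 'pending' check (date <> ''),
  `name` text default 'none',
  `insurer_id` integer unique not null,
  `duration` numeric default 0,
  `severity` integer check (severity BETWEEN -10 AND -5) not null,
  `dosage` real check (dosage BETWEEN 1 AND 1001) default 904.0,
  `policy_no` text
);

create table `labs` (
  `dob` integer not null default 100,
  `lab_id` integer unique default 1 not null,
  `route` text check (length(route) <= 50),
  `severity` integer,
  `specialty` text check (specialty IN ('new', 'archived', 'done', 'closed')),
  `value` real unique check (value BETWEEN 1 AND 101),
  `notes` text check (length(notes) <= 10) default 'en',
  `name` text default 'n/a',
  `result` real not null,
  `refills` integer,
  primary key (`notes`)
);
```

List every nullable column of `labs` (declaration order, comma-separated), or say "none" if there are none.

route, severity, specialty, value, name, refills

- dob: declared NOT NULL → not nullable.
- lab_id: declared NOT NULL → not nullable.
- route: CHECK does not forbid NULL (a CHECK constraint passes when its expression is NULL) → nullable.
- severity: no NOT NULL constraint applies → nullable.
- specialty: CHECK does not forbid NULL (a CHECK constraint passes when its expression is NULL) → nullable.
- value: CHECK does not forbid NULL (a CHECK constraint passes when its expression is NULL) → nullable.
- notes: part of the PRIMARY KEY, which implies NOT NULL → not nullable.
- name: DEFAULT only fills an omitted column; an explicit NULL is still allowed → nullable.
- result: declared NOT NULL → not nullable.
- refills: no NOT NULL constraint applies → nullable.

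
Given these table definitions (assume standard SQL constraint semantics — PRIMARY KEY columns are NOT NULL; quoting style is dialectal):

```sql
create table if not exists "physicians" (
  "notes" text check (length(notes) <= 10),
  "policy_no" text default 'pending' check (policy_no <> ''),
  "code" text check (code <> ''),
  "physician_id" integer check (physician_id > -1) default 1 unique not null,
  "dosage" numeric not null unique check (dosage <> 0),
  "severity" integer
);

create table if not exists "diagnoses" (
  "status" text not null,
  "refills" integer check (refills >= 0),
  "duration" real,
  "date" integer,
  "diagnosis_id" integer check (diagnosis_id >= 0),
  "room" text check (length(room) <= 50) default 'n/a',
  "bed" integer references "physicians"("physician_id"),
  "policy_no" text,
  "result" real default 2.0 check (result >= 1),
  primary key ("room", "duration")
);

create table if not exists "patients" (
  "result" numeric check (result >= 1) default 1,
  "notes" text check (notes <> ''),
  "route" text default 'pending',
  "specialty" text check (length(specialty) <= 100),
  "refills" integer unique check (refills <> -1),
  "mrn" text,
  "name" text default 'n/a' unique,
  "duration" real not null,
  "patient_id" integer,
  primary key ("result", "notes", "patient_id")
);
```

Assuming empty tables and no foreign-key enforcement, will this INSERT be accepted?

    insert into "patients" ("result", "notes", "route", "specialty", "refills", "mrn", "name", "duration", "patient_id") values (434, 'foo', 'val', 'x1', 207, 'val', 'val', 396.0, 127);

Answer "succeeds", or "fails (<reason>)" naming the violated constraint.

succeeds

NOT NULL columns: duration is supplied; notes is supplied; patient_id is supplied; result is supplied.
CHECK constraints: 434 satisfies (result >= 1); 'foo' satisfies (notes <> ''); 'x1' satisfies (length(specialty) <= 100); 207 satisfies (refills <> -1).
No constraint is violated.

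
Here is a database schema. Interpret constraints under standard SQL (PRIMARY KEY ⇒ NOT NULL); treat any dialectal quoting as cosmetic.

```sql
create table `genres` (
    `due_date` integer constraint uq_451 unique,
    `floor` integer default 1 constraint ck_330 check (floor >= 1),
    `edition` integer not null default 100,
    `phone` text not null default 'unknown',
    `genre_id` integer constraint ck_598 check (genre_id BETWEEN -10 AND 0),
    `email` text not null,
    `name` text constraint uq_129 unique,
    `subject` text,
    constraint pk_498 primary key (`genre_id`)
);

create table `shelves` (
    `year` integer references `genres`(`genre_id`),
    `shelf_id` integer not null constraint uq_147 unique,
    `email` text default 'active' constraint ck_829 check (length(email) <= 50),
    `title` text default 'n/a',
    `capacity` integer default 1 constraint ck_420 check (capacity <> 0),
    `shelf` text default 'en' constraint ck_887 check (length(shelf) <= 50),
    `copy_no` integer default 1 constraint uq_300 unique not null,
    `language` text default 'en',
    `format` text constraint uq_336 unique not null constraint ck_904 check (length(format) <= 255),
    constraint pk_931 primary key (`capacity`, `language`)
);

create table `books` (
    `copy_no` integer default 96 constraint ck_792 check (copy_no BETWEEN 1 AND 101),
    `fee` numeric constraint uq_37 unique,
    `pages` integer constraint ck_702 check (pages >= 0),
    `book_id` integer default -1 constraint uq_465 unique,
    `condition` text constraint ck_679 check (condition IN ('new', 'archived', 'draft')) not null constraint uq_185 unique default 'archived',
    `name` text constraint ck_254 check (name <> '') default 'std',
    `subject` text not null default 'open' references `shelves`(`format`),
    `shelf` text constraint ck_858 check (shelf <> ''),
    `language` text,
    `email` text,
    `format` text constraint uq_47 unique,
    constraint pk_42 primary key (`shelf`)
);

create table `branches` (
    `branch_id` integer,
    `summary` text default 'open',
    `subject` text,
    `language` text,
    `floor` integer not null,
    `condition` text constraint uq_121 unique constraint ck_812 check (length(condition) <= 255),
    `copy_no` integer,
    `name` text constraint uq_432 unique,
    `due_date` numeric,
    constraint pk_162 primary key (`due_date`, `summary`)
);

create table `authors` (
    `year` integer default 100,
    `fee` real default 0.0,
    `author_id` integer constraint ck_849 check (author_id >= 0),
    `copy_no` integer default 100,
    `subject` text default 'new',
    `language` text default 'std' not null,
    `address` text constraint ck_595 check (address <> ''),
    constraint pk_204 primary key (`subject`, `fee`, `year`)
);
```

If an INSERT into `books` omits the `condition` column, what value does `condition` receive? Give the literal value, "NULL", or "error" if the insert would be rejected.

'archived'

condition has an explicit DEFAULT 'archived'.
When the column is omitted from an INSERT, that default is used.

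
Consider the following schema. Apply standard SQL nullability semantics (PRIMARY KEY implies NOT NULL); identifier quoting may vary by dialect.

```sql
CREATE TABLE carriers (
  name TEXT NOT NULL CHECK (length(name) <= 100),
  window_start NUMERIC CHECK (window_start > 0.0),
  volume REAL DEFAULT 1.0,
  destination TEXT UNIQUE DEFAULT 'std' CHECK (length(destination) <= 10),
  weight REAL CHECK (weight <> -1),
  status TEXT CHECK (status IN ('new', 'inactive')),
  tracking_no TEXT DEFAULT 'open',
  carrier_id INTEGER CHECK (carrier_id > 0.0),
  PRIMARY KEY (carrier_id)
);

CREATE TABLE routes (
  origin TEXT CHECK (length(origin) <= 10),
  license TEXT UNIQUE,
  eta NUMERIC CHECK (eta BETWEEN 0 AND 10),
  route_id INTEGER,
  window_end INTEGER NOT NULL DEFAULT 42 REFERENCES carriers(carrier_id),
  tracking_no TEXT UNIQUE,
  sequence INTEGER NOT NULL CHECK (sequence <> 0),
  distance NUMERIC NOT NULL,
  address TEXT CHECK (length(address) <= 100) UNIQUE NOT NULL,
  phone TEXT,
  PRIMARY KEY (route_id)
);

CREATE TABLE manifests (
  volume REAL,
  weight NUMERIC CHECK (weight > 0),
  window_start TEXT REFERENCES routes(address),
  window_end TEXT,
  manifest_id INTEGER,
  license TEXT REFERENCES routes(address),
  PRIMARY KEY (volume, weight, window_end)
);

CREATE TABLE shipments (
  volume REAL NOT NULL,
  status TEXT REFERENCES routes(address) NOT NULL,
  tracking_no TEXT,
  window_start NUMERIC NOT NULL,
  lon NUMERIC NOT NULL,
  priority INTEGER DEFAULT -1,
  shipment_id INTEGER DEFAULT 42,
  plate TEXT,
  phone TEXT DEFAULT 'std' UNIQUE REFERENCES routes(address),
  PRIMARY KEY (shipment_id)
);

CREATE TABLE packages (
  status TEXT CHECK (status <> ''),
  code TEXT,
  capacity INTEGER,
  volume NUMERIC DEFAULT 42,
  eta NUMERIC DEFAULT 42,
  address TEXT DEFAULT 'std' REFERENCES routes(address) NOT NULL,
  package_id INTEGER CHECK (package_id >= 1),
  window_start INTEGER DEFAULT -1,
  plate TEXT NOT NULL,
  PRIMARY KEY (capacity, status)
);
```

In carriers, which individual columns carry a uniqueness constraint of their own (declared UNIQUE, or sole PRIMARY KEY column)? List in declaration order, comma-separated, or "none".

destination, carrier_id

- name: no UNIQUE or single-column PK constraint.
- window_start: no UNIQUE or single-column PK constraint.
- volume: no UNIQUE or single-column PK constraint.
- destination: declared UNIQUE → unique.
- weight: no UNIQUE or single-column PK constraint.
- status: no UNIQUE or single-column PK constraint.
- tracking_no: no UNIQUE or single-column PK constraint.
- carrier_id: single-column PRIMARY KEY → unique.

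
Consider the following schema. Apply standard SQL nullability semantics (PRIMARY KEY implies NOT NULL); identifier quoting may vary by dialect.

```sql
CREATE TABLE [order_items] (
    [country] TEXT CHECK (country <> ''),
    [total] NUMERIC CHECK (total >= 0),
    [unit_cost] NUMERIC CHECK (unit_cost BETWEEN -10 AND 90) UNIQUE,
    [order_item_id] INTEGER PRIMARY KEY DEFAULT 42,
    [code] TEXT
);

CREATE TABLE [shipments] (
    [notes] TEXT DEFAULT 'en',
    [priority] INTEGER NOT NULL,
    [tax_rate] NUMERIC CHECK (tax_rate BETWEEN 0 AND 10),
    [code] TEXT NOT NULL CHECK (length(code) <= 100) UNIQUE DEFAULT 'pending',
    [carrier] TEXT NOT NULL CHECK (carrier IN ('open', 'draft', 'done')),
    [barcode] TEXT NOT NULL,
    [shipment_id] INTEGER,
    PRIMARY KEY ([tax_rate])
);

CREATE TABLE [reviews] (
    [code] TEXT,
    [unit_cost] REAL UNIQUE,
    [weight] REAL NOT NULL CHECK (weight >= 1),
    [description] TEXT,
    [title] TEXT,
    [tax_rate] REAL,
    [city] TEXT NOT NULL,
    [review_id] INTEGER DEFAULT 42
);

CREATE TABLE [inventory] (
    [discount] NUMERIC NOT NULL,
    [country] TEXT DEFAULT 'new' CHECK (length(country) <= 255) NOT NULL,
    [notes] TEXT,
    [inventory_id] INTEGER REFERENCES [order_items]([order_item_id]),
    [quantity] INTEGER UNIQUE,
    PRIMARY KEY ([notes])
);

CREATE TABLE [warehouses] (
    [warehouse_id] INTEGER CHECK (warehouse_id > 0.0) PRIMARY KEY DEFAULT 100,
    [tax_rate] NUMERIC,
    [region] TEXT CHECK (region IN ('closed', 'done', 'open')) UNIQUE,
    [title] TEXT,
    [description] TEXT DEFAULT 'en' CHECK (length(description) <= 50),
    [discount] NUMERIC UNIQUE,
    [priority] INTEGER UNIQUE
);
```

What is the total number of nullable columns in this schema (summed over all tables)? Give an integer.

order_items: 4 nullable (country, total, unit_cost, code — PK (order_item_id) and explicit NOT NULL columns excluded).
shipments: 2 nullable (notes, shipment_id — PK (tax_rate) and explicit NOT NULL columns excluded).
reviews: 6 nullable (code, unit_cost, description, title, tax_rate, review_id — PK none and explicit NOT NULL columns excluded).
inventory: 2 nullable (inventory_id, quantity — PK (notes) and explicit NOT NULL columns excluded).
warehouses: 6 nullable (tax_rate, region, title, description, discount, priority — PK (warehouse_id) and explicit NOT NULL columns excluded).
Total: 4 + 2 + 6 + 2 + 6 = 20.

20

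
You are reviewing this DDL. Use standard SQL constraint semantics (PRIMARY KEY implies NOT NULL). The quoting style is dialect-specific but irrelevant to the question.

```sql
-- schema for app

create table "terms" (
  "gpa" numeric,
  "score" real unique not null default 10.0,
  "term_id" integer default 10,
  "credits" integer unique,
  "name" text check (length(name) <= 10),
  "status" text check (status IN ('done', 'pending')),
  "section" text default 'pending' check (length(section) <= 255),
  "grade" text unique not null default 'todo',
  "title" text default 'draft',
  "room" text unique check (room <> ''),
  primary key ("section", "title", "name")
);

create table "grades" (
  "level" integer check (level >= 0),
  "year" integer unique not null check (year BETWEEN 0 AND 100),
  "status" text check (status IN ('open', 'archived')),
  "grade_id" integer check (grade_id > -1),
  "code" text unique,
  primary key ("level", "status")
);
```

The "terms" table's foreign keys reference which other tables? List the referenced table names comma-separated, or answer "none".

No column in terms has a REFERENCES clause.

none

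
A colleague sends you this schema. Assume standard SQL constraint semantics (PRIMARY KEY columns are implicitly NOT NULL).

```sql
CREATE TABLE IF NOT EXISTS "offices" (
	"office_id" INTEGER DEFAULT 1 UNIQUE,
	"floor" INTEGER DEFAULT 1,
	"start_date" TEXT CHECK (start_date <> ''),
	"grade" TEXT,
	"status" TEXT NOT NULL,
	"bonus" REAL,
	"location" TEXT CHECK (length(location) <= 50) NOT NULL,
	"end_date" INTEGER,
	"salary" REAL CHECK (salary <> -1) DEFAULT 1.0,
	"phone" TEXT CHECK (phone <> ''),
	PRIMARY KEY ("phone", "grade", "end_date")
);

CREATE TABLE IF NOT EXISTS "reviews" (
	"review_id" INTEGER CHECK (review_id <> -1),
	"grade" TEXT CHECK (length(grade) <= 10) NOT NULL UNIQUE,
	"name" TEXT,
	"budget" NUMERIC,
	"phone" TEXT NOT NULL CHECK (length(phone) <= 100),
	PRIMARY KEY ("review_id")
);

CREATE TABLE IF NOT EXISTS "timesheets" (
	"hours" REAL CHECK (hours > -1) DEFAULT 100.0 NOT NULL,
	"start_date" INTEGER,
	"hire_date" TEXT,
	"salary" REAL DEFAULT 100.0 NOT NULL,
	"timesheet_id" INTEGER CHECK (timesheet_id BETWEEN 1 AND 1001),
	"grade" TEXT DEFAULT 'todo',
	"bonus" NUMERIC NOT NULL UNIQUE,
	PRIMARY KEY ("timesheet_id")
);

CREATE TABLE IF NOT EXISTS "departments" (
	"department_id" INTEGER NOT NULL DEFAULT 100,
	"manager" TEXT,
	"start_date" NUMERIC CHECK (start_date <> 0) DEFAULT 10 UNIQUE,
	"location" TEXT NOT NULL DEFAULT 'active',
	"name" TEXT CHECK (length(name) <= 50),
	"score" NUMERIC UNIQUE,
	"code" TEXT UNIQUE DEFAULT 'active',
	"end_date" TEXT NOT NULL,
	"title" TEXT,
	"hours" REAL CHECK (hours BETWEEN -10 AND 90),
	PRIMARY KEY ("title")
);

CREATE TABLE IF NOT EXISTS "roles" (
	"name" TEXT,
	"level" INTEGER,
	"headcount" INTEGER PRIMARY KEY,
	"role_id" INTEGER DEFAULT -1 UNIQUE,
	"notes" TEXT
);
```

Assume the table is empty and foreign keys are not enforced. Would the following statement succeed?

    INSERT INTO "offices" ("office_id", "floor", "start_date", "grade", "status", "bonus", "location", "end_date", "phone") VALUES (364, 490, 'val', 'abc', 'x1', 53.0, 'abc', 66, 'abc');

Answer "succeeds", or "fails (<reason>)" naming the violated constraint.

succeeds

NOT NULL columns: end_date is supplied; grade is supplied; location is supplied; phone is supplied; status is supplied.
CHECK constraints: 'val' satisfies (start_date <> ''); 'abc' satisfies (length(location) <= 50); 'abc' satisfies (phone <> '').
No constraint is violated.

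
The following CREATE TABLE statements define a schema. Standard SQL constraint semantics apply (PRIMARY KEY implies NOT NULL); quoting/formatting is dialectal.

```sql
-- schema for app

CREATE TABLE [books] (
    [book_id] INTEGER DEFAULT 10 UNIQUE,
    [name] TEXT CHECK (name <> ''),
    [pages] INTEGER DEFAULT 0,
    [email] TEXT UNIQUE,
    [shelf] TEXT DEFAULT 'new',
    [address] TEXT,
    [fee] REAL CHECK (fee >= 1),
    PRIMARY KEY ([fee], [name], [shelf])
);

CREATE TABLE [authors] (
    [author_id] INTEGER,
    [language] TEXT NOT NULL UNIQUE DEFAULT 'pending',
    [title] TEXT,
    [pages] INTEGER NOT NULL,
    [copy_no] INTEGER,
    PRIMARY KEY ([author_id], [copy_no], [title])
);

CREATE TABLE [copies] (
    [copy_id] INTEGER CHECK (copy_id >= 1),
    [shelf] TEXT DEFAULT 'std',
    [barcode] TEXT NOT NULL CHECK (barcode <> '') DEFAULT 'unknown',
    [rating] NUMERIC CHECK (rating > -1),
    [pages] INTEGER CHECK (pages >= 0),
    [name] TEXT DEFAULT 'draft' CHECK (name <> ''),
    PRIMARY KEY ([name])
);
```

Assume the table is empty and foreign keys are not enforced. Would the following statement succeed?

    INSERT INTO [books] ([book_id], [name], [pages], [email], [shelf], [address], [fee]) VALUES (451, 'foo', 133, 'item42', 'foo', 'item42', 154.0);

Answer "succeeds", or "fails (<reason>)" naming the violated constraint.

NOT NULL columns: fee is supplied; name is supplied; shelf is supplied.
CHECK constraints: 'foo' satisfies (name <> ''); 154.0 satisfies (fee >= 1).
No constraint is violated.

succeeds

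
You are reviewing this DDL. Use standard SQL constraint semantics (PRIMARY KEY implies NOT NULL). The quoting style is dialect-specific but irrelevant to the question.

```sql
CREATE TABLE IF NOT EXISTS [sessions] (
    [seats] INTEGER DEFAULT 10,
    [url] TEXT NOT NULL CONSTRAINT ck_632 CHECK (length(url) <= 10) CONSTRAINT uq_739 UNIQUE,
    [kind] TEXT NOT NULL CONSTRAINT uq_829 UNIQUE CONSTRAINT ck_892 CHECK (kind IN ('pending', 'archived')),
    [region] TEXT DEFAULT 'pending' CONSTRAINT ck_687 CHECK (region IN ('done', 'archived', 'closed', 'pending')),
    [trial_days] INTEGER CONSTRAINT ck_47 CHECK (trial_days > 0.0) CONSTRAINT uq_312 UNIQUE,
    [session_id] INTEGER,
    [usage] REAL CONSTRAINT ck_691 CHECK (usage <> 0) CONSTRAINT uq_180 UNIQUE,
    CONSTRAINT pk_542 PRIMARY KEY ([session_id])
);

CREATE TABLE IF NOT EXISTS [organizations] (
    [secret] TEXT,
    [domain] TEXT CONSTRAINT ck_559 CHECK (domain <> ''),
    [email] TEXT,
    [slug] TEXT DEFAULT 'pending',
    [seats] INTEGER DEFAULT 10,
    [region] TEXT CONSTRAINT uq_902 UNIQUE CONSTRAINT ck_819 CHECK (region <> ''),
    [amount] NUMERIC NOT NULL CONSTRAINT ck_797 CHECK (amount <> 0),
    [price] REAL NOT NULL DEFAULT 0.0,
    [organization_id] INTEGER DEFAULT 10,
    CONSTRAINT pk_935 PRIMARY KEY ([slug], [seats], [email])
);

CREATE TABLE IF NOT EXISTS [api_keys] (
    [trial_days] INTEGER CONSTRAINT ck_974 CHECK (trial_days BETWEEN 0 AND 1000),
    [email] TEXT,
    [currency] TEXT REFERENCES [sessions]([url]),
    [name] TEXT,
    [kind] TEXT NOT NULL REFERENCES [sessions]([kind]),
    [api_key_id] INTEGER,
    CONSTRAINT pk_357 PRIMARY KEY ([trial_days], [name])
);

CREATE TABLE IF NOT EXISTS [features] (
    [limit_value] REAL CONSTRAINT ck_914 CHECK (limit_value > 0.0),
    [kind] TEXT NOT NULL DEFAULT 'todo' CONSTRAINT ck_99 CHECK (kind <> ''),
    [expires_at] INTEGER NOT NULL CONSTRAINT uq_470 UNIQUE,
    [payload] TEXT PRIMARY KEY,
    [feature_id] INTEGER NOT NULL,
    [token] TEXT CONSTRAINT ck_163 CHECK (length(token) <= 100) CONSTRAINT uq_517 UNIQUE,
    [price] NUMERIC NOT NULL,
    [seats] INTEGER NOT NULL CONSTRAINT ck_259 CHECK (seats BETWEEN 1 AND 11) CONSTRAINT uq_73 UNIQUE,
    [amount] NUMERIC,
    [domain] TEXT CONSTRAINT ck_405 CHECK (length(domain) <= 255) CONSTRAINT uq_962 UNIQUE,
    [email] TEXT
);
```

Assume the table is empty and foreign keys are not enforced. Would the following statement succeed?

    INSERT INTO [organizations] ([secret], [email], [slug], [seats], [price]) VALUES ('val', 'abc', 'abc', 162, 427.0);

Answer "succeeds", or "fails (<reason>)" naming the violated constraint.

amount is omitted from the column list and has no DEFAULT, so it would receive NULL.
But amount is declared NOT NULL.

fails (NOT NULL on amount)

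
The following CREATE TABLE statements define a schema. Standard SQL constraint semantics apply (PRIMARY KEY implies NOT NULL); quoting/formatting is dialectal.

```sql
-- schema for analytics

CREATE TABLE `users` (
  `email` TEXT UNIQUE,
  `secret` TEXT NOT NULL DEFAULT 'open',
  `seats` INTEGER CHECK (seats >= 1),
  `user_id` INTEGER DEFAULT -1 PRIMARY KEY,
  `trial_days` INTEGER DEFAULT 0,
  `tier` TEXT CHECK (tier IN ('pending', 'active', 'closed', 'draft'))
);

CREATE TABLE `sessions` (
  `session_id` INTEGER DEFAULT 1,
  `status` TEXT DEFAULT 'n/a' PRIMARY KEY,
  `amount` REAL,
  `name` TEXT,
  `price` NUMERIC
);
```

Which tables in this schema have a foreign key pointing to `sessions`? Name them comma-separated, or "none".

none

No REFERENCES clause anywhere in the schema names sessions.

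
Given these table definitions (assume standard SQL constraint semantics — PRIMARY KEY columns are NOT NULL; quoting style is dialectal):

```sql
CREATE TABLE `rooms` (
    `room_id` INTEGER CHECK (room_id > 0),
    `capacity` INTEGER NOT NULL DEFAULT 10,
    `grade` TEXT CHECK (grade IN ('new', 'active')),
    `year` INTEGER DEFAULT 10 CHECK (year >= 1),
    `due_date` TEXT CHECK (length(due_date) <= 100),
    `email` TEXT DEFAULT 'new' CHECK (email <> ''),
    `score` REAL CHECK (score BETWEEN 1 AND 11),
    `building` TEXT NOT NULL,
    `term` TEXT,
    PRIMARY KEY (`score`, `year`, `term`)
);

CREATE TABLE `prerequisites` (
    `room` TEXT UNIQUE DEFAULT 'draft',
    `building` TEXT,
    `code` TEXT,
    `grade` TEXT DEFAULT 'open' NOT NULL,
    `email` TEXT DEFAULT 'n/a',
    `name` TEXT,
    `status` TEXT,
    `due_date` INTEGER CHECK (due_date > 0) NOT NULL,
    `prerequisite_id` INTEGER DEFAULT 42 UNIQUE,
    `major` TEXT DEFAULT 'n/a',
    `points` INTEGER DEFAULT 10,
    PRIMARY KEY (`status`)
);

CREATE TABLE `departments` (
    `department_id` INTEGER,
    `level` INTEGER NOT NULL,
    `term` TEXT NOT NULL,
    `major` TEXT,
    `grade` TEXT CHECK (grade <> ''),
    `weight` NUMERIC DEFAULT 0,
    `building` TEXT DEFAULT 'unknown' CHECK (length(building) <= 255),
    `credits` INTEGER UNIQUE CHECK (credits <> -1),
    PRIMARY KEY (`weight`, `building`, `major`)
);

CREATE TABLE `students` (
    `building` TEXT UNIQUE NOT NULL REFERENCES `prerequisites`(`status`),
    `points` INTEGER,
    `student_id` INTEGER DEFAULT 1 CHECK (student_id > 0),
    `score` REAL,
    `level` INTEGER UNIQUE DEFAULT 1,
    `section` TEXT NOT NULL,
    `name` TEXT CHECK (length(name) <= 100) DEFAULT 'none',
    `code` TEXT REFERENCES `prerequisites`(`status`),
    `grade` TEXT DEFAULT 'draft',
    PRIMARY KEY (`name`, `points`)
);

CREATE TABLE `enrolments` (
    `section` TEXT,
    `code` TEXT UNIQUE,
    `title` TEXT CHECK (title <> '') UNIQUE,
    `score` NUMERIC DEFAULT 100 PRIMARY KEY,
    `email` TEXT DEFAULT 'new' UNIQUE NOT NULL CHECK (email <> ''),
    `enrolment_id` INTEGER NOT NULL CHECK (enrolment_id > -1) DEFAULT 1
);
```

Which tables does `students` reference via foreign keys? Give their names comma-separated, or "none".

- building REFERENCES prerequisites(status).
- code REFERENCES prerequisites(status).

prerequisites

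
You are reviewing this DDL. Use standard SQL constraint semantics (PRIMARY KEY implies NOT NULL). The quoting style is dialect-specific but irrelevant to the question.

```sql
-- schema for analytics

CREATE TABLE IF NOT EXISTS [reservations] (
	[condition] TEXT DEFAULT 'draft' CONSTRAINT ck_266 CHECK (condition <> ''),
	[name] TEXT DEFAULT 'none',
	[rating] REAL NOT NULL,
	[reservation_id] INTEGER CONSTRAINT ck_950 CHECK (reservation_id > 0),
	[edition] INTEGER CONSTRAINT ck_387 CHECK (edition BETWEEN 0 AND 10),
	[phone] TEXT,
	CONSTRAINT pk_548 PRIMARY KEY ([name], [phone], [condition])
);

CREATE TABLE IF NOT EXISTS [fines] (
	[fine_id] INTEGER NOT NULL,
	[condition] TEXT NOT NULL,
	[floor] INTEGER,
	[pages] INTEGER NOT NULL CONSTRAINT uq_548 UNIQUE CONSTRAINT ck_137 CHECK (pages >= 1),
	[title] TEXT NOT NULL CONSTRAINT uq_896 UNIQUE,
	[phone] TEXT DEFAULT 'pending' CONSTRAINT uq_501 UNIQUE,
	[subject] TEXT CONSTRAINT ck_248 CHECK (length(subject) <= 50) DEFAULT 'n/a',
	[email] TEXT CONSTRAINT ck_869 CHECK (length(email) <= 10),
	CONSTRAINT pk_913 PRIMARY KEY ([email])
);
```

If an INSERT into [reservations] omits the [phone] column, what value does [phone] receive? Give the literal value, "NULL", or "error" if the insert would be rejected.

error

phone has no DEFAULT clause.
Omitting it would insert NULL, but it is part of the PRIMARY KEY, so the INSERT fails.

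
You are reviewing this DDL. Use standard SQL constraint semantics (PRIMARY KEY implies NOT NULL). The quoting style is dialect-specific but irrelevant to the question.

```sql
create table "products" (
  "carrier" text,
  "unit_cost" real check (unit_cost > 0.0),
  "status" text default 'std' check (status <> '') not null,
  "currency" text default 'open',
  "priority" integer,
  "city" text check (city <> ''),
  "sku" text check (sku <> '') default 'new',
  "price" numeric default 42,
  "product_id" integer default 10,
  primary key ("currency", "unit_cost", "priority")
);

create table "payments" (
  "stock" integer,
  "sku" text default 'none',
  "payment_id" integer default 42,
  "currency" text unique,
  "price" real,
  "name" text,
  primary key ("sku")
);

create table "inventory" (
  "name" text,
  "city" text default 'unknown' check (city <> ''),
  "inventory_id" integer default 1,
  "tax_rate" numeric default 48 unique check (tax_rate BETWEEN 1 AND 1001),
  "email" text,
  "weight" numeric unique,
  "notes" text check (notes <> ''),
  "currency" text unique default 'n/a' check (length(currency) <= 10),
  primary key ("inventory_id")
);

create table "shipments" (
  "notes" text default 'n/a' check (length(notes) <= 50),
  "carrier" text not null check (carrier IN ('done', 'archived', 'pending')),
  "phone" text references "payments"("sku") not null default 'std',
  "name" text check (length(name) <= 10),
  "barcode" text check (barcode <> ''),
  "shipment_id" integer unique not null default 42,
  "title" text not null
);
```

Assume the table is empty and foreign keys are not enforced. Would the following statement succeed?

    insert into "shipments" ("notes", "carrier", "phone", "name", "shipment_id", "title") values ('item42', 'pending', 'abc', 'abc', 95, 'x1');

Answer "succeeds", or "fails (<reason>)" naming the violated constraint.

NOT NULL columns: carrier is supplied; phone is supplied; shipment_id is supplied; title is supplied.
CHECK constraints: 'item42' satisfies (length(notes) <= 50); 'pending' satisfies (carrier IN ('done', 'archived', 'pending')); 'abc' satisfies (length(name) <= 10).
No constraint is violated.

succeeds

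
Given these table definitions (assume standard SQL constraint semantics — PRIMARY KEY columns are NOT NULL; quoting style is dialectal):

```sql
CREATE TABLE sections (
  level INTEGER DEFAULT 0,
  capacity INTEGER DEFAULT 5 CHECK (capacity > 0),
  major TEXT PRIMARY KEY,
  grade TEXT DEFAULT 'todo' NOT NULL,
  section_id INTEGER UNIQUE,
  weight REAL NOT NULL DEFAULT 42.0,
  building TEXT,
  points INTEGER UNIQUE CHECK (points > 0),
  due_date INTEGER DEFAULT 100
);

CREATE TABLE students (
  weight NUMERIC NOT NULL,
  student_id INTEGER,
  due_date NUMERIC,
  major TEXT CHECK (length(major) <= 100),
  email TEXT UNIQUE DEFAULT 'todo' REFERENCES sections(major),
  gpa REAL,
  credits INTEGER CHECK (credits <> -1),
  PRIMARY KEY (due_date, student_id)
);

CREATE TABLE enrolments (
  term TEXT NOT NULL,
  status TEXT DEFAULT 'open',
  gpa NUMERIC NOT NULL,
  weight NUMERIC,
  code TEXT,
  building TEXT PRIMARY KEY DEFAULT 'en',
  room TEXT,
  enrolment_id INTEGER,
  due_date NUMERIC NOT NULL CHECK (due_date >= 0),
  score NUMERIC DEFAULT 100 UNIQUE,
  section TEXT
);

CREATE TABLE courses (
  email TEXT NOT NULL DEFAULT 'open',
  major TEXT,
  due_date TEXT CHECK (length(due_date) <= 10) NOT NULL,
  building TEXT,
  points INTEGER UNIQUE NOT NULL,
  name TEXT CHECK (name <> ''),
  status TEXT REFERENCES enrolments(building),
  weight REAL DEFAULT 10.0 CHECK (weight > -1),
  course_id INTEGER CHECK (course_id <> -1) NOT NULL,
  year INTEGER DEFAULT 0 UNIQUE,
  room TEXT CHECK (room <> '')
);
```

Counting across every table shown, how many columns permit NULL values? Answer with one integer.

24

sections: 6 nullable (level, capacity, section_id, building, points, due_date — PK (major) and explicit NOT NULL columns excluded).
students: 4 nullable (major, email, gpa, credits — PK (due_date, student_id) and explicit NOT NULL columns excluded).
enrolments: 7 nullable (status, weight, code, room, enrolment_id, score, section — PK (building) and explicit NOT NULL columns excluded).
courses: 7 nullable (major, building, name, status, weight, year, room — PK none and explicit NOT NULL columns excluded).
Total: 6 + 4 + 7 + 7 = 24.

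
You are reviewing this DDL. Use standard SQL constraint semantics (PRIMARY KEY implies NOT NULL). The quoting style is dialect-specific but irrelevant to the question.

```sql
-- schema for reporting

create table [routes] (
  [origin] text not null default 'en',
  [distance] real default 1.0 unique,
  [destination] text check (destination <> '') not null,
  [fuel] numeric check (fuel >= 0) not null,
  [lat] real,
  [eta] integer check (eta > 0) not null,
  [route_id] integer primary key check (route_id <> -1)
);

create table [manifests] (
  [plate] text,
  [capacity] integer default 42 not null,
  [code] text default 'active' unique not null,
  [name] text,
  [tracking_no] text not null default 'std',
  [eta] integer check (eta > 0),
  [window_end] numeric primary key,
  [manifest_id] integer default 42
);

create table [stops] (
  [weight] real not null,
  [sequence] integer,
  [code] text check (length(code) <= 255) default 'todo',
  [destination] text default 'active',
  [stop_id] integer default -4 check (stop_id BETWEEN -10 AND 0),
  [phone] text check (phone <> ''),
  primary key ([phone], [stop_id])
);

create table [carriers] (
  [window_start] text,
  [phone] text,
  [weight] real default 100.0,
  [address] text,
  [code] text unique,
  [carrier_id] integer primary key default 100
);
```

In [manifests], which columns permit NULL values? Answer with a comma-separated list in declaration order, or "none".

plate, name, eta, manifest_id

- plate: no NOT NULL constraint applies → nullable.
- capacity: declared NOT NULL → not nullable.
- code: declared NOT NULL → not nullable.
- name: no NOT NULL constraint applies → nullable.
- tracking_no: declared NOT NULL → not nullable.
- eta: CHECK does not forbid NULL (a CHECK constraint passes when its expression is NULL) → nullable.
- window_end: part of the PRIMARY KEY, which implies NOT NULL → not nullable.
- manifest_id: DEFAULT only fills an omitted column; an explicit NULL is still allowed → nullable.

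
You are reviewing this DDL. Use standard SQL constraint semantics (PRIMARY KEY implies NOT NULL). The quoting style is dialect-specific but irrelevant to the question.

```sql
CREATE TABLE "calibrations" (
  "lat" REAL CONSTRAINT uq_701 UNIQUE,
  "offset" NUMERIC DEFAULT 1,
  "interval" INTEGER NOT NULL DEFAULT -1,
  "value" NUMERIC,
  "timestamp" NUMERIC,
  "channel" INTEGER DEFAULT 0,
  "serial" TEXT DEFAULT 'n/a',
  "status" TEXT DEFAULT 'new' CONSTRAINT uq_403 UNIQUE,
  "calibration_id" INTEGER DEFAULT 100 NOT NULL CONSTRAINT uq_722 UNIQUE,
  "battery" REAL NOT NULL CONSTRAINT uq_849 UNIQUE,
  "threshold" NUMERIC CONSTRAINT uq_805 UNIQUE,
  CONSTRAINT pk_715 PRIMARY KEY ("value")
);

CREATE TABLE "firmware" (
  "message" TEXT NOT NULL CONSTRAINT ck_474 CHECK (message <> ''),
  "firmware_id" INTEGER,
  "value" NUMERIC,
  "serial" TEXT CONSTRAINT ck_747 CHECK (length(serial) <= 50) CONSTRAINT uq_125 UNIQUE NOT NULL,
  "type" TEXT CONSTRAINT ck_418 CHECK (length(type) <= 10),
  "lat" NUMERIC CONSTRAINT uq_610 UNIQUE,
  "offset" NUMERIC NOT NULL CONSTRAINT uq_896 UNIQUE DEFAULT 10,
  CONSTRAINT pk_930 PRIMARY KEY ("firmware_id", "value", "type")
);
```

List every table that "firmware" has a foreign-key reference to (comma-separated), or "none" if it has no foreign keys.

No column in firmware has a REFERENCES clause.

none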